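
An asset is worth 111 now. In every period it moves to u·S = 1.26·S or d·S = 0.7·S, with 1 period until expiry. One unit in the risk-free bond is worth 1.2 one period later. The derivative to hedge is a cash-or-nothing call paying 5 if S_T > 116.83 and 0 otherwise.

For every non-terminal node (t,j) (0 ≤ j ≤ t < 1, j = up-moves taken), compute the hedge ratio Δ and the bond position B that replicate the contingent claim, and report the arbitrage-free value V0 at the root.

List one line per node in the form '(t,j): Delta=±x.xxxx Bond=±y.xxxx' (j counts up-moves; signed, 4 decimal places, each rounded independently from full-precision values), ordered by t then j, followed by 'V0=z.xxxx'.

(0,0): Delta=0.0804 Bond=-5.2083
V0=3.7202

No-arbitrage ⇒ martingale measure with p* = (R−d)/(u−d) = 0.8929.
Terminal payoffs: V(1,0)=0.0000, V(1,1)=5.0000
(0,0): S=111.0000. Δ = (V_up−V_dn)/(S_up−S_dn) = (5.0000−0.0000)/(139.8600−77.7000) = 0.0804. V = [p*·5.0000 + (1−p*)·0.0000]/1.2 = 3.7202. B = V − Δ·S = -5.2083.
Each (Δ,B) replicates both successor values, so the strategy is self-financing and V0 is arbitrage-free.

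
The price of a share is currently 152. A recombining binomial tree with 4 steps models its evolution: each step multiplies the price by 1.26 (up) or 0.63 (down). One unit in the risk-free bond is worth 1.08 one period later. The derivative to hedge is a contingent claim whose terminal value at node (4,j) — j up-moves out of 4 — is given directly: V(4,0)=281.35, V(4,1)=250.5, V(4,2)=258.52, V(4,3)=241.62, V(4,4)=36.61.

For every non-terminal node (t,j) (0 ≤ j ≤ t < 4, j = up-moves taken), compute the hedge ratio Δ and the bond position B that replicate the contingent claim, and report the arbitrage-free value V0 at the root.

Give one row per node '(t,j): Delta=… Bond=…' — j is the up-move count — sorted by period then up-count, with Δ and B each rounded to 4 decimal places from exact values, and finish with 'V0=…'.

(0,0): Delta=-0.6750 Bond=244.6988
(1,0): Delta=-0.1118 Bond=210.3477
(1,1): Delta=-0.7876 Bond=285.8455
(2,0): Delta=-0.0752 Bond=224.9657
(2,1): Delta=-0.1191 Bond=228.0595
(2,2): Delta=-0.9213 Bond=340.9747
(3,0): Delta=-1.2884 Bond=289.0741
(3,1): Delta=0.1675 Bond=224.5185
(3,2): Delta=-0.1764 Bond=255.0185
(3,3): Delta=-1.0702 Bond=413.5463
V0=142.1062

The replicating-portfolio and risk-neutral prices coincide; use p* = (1.08−0.63)/(1.26−0.63) = 0.7143 for the latter.
At expiry t=4: V(4,0)=281.3500, V(4,1)=250.5000, V(4,2)=258.5200, V(4,3)=241.6200, V(4,4)=36.6100
  t=3,j=0: stock 38.0071 → up 47.8890 (V=250.5000), down 23.9445 (V=281.3500). Price 240.1058; hedge Δ=-1.2884, bond B=289.0741.
  t=3,j=1: stock 76.0143 → up 95.7780 (V=258.5200), down 47.8890 (V=250.5000). Price 237.2487; hedge Δ=0.1675, bond B=224.5185.
  t=3,j=2: stock 152.0286 → up 191.5560 (V=241.6200), down 95.7780 (V=258.5200). Price 228.1931; hedge Δ=-0.1764, bond B=255.0185.
  t=3,j=3: stock 304.0572 → up 383.1120 (V=36.6100), down 191.5560 (V=241.6200). Price 88.1336; hedge Δ=-1.0702, bond B=413.5463.
  t=2,j=0: stock 60.3288 → up 76.0143 (V=237.2487), down 38.0071 (V=240.1058). Price 220.4306; hedge Δ=-0.0752, bond B=224.9657.
  t=2,j=1: stock 120.6576 → up 152.0286 (V=228.1931), down 76.0143 (V=237.2487). Price 213.6856; hedge Δ=-0.1191, bond B=228.0595.
  t=2,j=2: stock 241.3152 → up 304.0572 (V=88.1336), down 152.0286 (V=228.1931). Price 118.6580; hedge Δ=-0.9213, bond B=340.9747.
  t=1,j=0: stock 95.7600 → up 120.6576 (V=213.6856), down 60.3288 (V=220.4306). Price 199.6414; hedge Δ=-0.1118, bond B=210.3477.
  t=1,j=1: stock 191.5200 → up 241.3152 (V=118.6580), down 120.6576 (V=213.6856). Price 135.0081; hedge Δ=-0.7876, bond B=285.8455.
  t=0,j=0: stock 152.0000 → up 191.5200 (V=135.0081), down 95.7600 (V=199.6414). Price 142.1062; hedge Δ=-0.6750, bond B=244.6988.
Each (Δ,B) replicates both successor values, so the strategy is self-financing and V0 is arbitrage-free.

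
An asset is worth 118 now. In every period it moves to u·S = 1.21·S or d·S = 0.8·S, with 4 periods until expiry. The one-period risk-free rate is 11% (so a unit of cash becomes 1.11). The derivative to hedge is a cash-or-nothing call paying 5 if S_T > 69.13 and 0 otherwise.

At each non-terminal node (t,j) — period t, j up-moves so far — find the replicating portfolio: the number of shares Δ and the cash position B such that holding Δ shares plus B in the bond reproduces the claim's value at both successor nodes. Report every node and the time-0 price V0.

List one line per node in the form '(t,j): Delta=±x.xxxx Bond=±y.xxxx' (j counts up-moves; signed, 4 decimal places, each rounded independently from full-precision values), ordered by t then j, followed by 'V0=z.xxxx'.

Under the risk-neutral measure, an up-move has probability p* = (R−d)/(u−d) = 0.7561 and values discount at R = 1.11.
Terminal payoffs: V(4,0)=0.0000, V(4,1)=5.0000, V(4,2)=5.0000, V(4,3)=5.0000, V(4,4)=5.0000
Node (3,0) S=60.4160: V=(p*·5.0000+(1−p*)·0.0000)/1.11=3.4058; Δ=(5.0000−0.0000)/(73.1034−48.3328)=0.2019; B=V−Δ·S=-8.7893
Node (3,1) S=91.3792: V=(p*·5.0000+(1−p*)·5.0000)/1.11=4.5045; Δ=(5.0000−5.0000)/(110.5688−73.1034)=0.0000; B=V−Δ·S=4.5045
Node (3,2) S=138.2110: V=(p*·5.0000+(1−p*)·5.0000)/1.11=4.5045; Δ=(5.0000−5.0000)/(167.2354−110.5688)=0.0000; B=V−Δ·S=4.5045
Node (3,3) S=209.0442: V=(p*·5.0000+(1−p*)·5.0000)/1.11=4.5045; Δ=(5.0000−5.0000)/(252.9435−167.2354)=0.0000; B=V−Δ·S=4.5045
Node (2,0) S=75.5200: V=(p*·4.5045+(1−p*)·3.4058)/1.11=3.8167; Δ=(4.5045−3.4058)/(91.3792−60.4160)=0.0355; B=V−Δ·S=1.1370
Node (2,1) S=114.2240: V=(p*·4.5045+(1−p*)·4.5045)/1.11=4.0581; Δ=(4.5045−4.5045)/(138.2110−91.3792)=0.0000; B=V−Δ·S=4.0581
Node (2,2) S=172.7638: V=(p*·4.5045+(1−p*)·4.5045)/1.11=4.0581; Δ=(4.5045−4.5045)/(209.0442−138.2110)=0.0000; B=V−Δ·S=4.0581
Node (1,0) S=94.4000: V=(p*·4.0581+(1−p*)·3.8167)/1.11=3.6029; Δ=(4.0581−3.8167)/(114.2240−75.5200)=0.0062; B=V−Δ·S=3.0141
Node (1,1) S=142.7800: V=(p*·4.0581+(1−p*)·4.0581)/1.11=3.6560; Δ=(4.0581−4.0581)/(172.7638−114.2240)=0.0000; B=V−Δ·S=3.6560
Node (0,0) S=118.0000: V=(p*·3.6560+(1−p*)·3.6029)/1.11=3.2820; Δ=(3.6560−3.6029)/(142.7800−94.4000)=0.0011; B=V−Δ·S=3.1526
Check: Δ(0,0)·S0 + B(0,0) = 3.2820 = V0.

(0,0): Delta=0.0011 Bond=3.1526
(1,0): Delta=0.0062 Bond=3.0141
(1,1): Delta=0.0000 Bond=3.6560
(2,0): Delta=0.0355 Bond=1.1370
(2,1): Delta=0.0000 Bond=4.0581
(2,2): Delta=0.0000 Bond=4.0581
(3,0): Delta=0.2019 Bond=-8.7893
(3,1): Delta=0.0000 Bond=4.5045
(3,2): Delta=0.0000 Bond=4.5045
(3,3): Delta=0.0000 Bond=4.5045
V0=3.2820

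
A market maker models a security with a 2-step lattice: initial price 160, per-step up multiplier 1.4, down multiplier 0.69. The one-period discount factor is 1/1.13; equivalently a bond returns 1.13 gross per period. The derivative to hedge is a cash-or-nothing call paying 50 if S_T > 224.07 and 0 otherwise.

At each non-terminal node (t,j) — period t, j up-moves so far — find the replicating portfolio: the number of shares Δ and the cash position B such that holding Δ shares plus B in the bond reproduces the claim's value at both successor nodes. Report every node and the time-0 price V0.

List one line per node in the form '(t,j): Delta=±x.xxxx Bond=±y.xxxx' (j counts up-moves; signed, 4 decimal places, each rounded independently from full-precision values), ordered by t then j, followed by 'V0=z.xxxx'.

Risk-neutral probability p* = (R−d)/(u−d) = (1.13−0.69)/(1.4−0.69) = 0.6197.
Terminal payoffs: V(2,0)=0.0000, V(2,1)=0.0000, V(2,2)=50.0000
(1,0): S=110.4000. Δ = (V_up−V_dn)/(S_up−S_dn) = (0.0000−0.0000)/(154.5600−76.1760) = 0.0000. V = [p*·0.0000 + (1−p*)·0.0000]/1.13 = 0.0000. B = V − Δ·S = 0.0000.
(1,1): S=224.0000. Δ = (V_up−V_dn)/(S_up−S_dn) = (50.0000−0.0000)/(313.6000−154.5600) = 0.3144. V = [p*·50.0000 + (1−p*)·0.0000]/1.13 = 27.4212. B = V − Δ·S = -43.0014.
(0,0): S=160.0000. Δ = (V_up−V_dn)/(S_up−S_dn) = (27.4212−0.0000)/(224.0000−110.4000) = 0.2414. V = [p*·27.4212 + (1−p*)·0.0000]/1.13 = 15.0384. B = V − Δ·S = -23.5830.
Root portfolio cost Δ·160+B reproduces V0=15.0384.

(0,0): Delta=0.2414 Bond=-23.5830
(1,0): Delta=0.0000 Bond=0.0000
(1,1): Delta=0.3144 Bond=-43.0014
V0=15.0384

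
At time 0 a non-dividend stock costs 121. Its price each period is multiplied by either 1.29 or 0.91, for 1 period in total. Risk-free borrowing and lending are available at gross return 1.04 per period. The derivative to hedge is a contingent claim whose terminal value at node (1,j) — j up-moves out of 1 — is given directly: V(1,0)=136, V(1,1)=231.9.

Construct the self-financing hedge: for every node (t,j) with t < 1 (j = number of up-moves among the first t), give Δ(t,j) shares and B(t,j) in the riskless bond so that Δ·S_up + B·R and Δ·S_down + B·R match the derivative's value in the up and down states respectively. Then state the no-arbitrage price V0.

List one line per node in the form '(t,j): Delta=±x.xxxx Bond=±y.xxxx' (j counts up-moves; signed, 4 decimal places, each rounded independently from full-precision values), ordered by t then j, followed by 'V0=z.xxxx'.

Since d<R<u, set p* = (R−d)/(u−d) = 0.3421; price each node as the discounted p*-expectation of its children.
Terminal payoffs: V(1,0)=136.0000, V(1,1)=231.9000
Node (0,0) S=121.0000: V=(p*·231.9000+(1−p*)·136.0000)/1.04=162.3153; Δ=(231.9000−136.0000)/(156.0900−110.1100)=2.0857; B=V−Δ·S=-90.0531
Check: Δ(0,0)·S0 + B(0,0) = 162.3153 = V0.

(0,0): Delta=2.0857 Bond=-90.0531
V0=162.3153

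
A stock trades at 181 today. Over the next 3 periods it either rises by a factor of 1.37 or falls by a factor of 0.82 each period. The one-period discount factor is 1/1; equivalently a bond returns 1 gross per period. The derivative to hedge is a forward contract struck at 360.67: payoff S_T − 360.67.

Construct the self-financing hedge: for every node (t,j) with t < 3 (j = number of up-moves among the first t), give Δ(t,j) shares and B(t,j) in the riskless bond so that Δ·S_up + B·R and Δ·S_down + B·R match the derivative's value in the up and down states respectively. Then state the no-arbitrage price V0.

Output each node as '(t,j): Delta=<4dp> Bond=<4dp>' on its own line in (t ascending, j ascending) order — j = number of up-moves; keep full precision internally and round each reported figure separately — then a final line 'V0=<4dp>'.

(0,0): Delta=1.0000 Bond=-360.6700
(1,0): Delta=1.0000 Bond=-360.6700
(1,1): Delta=1.0000 Bond=-360.6700
(2,0): Delta=1.0000 Bond=-360.6700
(2,1): Delta=1.0000 Bond=-360.6700
(2,2): Delta=1.0000 Bond=-360.6700
V0=-179.6700

Since d<R<u, set p* = (R−d)/(u−d) = 0.3273; price each node as the discounted p*-expectation of its children.
Payoff layer (t=3): V(3,0)=-260.8724, V(3,1)=-193.9350, V(3,2)=-82.1005, V(3,3)=104.7449
Node (2,0) S=121.7044: V=(p*·-193.9350+(1−p*)·-260.8724)/1=-238.9656; Δ=(-193.9350−-260.8724)/(166.7350−99.7976)=1.0000; B=V−Δ·S=-360.6700
Node (2,1) S=203.3354: V=(p*·-82.1005+(1−p*)·-193.9350)/1=-157.3346; Δ=(-82.1005−-193.9350)/(278.5695−166.7350)=1.0000; B=V−Δ·S=-360.6700
Node (2,2) S=339.7189: V=(p*·104.7449+(1−p*)·-82.1005)/1=-20.9511; Δ=(104.7449−-82.1005)/(465.4149−278.5695)=1.0000; B=V−Δ·S=-360.6700
Node (1,0) S=148.4200: V=(p*·-157.3346+(1−p*)·-238.9656)/1=-212.2500; Δ=(-157.3346−-238.9656)/(203.3354−121.7044)=1.0000; B=V−Δ·S=-360.6700
Node (1,1) S=247.9700: V=(p*·-20.9511+(1−p*)·-157.3346)/1=-112.7000; Δ=(-20.9511−-157.3346)/(339.7189−203.3354)=1.0000; B=V−Δ·S=-360.6700
Node (0,0) S=181.0000: V=(p*·-112.7000+(1−p*)·-212.2500)/1=-179.6700; Δ=(-112.7000−-212.2500)/(247.9700−148.4200)=1.0000; B=V−Δ·S=-360.6700
Self-financing check: at every node Δ·S+B equals the discounted successor values.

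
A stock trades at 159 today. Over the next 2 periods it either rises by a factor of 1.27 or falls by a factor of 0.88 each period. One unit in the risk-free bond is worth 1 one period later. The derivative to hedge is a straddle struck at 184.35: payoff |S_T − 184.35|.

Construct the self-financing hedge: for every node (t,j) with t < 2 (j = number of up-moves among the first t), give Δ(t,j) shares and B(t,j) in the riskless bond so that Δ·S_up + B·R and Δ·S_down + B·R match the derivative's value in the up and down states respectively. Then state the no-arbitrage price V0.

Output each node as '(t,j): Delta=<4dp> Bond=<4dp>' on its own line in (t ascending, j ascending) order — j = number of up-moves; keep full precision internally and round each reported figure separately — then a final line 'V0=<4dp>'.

Risk-neutral probability p* = (R−d)/(u−d) = (1−0.88)/(1.27−0.88) = 0.3077.
Payoff layer (t=2): V(2,0)=61.2204, V(2,1)=6.6516, V(2,2)=72.1011
Node (1,0) S=139.9200: V=(p*·6.6516+(1−p*)·61.2204)/1=44.4300; Δ=(6.6516−61.2204)/(177.6984−123.1296)=-1.0000; B=V−Δ·S=184.3500
Node (1,1) S=201.9300: V=(p*·72.1011+(1−p*)·6.6516)/1=26.7899; Δ=(72.1011−6.6516)/(256.4511−177.6984)=0.8311; B=V−Δ·S=-141.0293
Node (0,0) S=159.0000: V=(p*·26.7899+(1−p*)·44.4300)/1=39.0023; Δ=(26.7899−44.4300)/(201.9300−139.9200)=-0.2845; B=V−Δ·S=84.2333
Each (Δ,B) replicates both successor values, so the strategy is self-financing and V0 is arbitrage-free.

(0,0): Delta=-0.2845 Bond=84.2333
(1,0): Delta=-1.0000 Bond=184.3500
(1,1): Delta=0.8311 Bond=-141.0293
V0=39.0023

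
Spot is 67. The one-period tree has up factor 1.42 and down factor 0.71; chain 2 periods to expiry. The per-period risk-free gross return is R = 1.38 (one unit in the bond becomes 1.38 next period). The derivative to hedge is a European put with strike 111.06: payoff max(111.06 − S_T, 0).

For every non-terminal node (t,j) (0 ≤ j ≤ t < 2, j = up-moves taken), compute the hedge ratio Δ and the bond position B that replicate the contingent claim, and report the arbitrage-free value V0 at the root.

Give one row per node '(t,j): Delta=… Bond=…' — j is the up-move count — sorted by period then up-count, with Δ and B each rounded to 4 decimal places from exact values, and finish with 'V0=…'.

(0,0): Delta=-0.6544 Bond=46.4060
(1,0): Delta=-1.0000 Bond=80.4783
(1,1): Delta=-0.6441 Bond=63.0588
V0=2.5581

Since d<R<u, set p* = (R−d)/(u−d) = 0.9437; price each node as the discounted p*-expectation of its children.
Terminal payoffs: V(2,0)=77.2853, V(2,1)=43.5106, V(2,2)=0.0000
Node (1,0) S=47.5700: V=(p*·43.5106+(1−p*)·77.2853)/1.38=32.9083; Δ=(43.5106−77.2853)/(67.5494−33.7747)=-1.0000; B=V−Δ·S=80.4783
Node (1,1) S=95.1400: V=(p*·0.0000+(1−p*)·43.5106)/1.38=1.7763; Δ=(0.0000−43.5106)/(135.0988−67.5494)=-0.6441; B=V−Δ·S=63.0588
Node (0,0) S=67.0000: V=(p*·1.7763+(1−p*)·32.9083)/1.38=2.5581; Δ=(1.7763−32.9083)/(95.1400−47.5700)=-0.6544; B=V−Δ·S=46.4060
Check: Δ(0,0)·S0 + B(0,0) = 2.5581 = V0.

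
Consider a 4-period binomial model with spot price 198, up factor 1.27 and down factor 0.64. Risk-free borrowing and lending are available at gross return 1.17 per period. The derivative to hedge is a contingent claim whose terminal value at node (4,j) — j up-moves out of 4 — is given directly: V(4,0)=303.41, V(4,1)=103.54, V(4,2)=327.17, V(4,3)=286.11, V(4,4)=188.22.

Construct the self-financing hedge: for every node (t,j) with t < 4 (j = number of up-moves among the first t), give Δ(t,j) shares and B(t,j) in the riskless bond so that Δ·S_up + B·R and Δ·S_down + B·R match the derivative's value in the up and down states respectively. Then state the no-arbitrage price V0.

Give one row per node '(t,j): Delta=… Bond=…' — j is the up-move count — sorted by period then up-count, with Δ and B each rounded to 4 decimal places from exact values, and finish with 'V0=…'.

Risk-neutral probability p* = (R−d)/(u−d) = (1.17−0.64)/(1.27−0.64) = 0.8413.
Terminal payoffs: V(4,0)=303.4100, V(4,1)=103.5400, V(4,2)=327.1700, V(4,3)=286.1100, V(4,4)=188.2200
(3,0): S=51.9045. Δ = (V_up−V_dn)/(S_up−S_dn) = (103.5400−303.4100)/(65.9187−33.2189) = -6.1123. V = [p*·103.5400 + (1−p*)·303.4100]/1.17 = 115.6115. B = V − Δ·S = 432.8654.
(3,1): S=102.9980. Δ = (V_up−V_dn)/(S_up−S_dn) = (327.1700−103.5400)/(130.8075−65.9187) = 3.4464. V = [p*·327.1700 + (1−p*)·103.5400]/1.17 = 249.2933. B = V − Δ·S = -105.6749.
(3,2): S=204.3867. Δ = (V_up−V_dn)/(S_up−S_dn) = (286.1100−327.1700)/(259.5711−130.8075) = -0.3189. V = [p*·286.1100 + (1−p*)·327.1700]/1.17 = 250.1089. B = V − Δ·S = 315.2835.
(3,3): S=405.5798. Δ = (V_up−V_dn)/(S_up−S_dn) = (188.2200−286.1100)/(515.0864−259.5711) = -0.3831. V = [p*·188.2200 + (1−p*)·286.1100]/1.17 = 174.1522. B = V − Δ·S = 329.5332.
(2,0): S=81.1008. Δ = (V_up−V_dn)/(S_up−S_dn) = (249.2933−115.6115)/(102.9980−51.9045) = 2.6164. V = [p*·249.2933 + (1−p*)·115.6115]/1.17 = 194.9350. B = V − Δ·S = -17.2584.
(2,1): S=160.9344. Δ = (V_up−V_dn)/(S_up−S_dn) = (250.1089−249.2933)/(204.3867−102.9980) = 0.0080. V = [p*·250.1089 + (1−p*)·249.2933]/1.17 = 213.6577. B = V − Δ·S = 212.3630.
(2,2): S=319.3542. Δ = (V_up−V_dn)/(S_up−S_dn) = (174.1522−250.1089)/(405.5798−204.3867) = -0.3775. V = [p*·174.1522 + (1−p*)·250.1089]/1.17 = 159.1529. B = V − Δ·S = 279.7191.
(1,0): S=126.7200. Δ = (V_up−V_dn)/(S_up−S_dn) = (213.6577−194.9350)/(160.9344−81.1008) = 0.2345. V = [p*·213.6577 + (1−p*)·194.9350]/1.17 = 180.0734. B = V − Δ·S = 150.3549.
(1,1): S=251.4600. Δ = (V_up−V_dn)/(S_up−S_dn) = (159.1529−213.6577)/(319.3542−160.9344) = -0.3441. V = [p*·159.1529 + (1−p*)·213.6577]/1.17 = 143.4226. B = V − Δ·S = 229.9382.
(0,0): S=198.0000. Δ = (V_up−V_dn)/(S_up−S_dn) = (143.4226−180.0734)/(251.4600−126.7200) = -0.2938. V = [p*·143.4226 + (1−p*)·180.0734]/1.17 = 127.5557. B = V − Δ·S = 185.7315.
Root portfolio cost Δ·198+B reproduces V0=127.5557.

(0,0): Delta=-0.2938 Bond=185.7315
(1,0): Delta=0.2345 Bond=150.3549
(1,1): Delta=-0.3441 Bond=229.9382
(2,0): Delta=2.6164 Bond=-17.2584
(2,1): Delta=0.0080 Bond=212.3630
(2,2): Delta=-0.3775 Bond=279.7191
(3,0): Delta=-6.1123 Bond=432.8654
(3,1): Delta=3.4464 Bond=-105.6749
(3,2): Delta=-0.3189 Bond=315.2835
(3,3): Delta=-0.3831 Bond=329.5332
V0=127.5557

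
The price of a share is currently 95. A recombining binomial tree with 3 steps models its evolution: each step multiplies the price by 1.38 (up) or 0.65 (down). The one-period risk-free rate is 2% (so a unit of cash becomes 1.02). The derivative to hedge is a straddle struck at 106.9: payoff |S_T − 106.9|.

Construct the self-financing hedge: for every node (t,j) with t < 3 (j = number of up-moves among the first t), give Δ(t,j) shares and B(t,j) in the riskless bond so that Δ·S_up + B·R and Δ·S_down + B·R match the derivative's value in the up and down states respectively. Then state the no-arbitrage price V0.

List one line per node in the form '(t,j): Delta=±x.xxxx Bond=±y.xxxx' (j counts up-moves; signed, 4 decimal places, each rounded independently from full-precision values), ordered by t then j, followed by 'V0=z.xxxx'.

The replicating-portfolio and risk-neutral prices coincide; use p* = (1.02−0.65)/(1.38−0.65) = 0.5068 for the latter.
Terminal payoffs: V(3,0)=80.8106, V(3,1)=51.5102, V(3,2)=10.6967, V(3,3)=142.7668
Node (2,0) S=40.1375: V=(p*·51.5102+(1−p*)·80.8106)/1.02=64.6664; Δ=(51.5102−80.8106)/(55.3897−26.0894)=-1.0000; B=V−Δ·S=104.8039
Node (2,1) S=85.2150: V=(p*·10.6967+(1−p*)·51.5102)/1.02=30.2195; Δ=(10.6967−51.5102)/(117.5967−55.3898)=-0.6561; B=V−Δ·S=86.1285
Node (2,2) S=180.9180: V=(p*·142.7668+(1−p*)·10.6967)/1.02=76.1141; Δ=(142.7668−10.6967)/(249.6668−117.5967)=1.0000; B=V−Δ·S=-104.8039
Node (1,0) S=61.7500: V=(p*·30.2195+(1−p*)·64.6664)/1.02=46.2814; Δ=(30.2195−64.6664)/(85.2150−40.1375)=-0.7642; B=V−Δ·S=93.4689
Node (1,1) S=131.1000: V=(p*·76.1141+(1−p*)·30.2195)/1.02=52.4325; Δ=(76.1141−30.2195)/(180.9180−85.2150)=0.4796; B=V−Δ·S=-10.4367
Node (0,0) S=95.0000: V=(p*·52.4325+(1−p*)·46.2814)/1.02=48.4305; Δ=(52.4325−46.2814)/(131.1000−61.7500)=0.0887; B=V−Δ·S=40.0043
Root portfolio cost Δ·95+B reproduces V0=48.4305.

(0,0): Delta=0.0887 Bond=40.0043
(1,0): Delta=-0.7642 Bond=93.4689
(1,1): Delta=0.4796 Bond=-10.4367
(2,0): Delta=-1.0000 Bond=104.8039
(2,1): Delta=-0.6561 Bond=86.1285
(2,2): Delta=1.0000 Bond=-104.8039
V0=48.4305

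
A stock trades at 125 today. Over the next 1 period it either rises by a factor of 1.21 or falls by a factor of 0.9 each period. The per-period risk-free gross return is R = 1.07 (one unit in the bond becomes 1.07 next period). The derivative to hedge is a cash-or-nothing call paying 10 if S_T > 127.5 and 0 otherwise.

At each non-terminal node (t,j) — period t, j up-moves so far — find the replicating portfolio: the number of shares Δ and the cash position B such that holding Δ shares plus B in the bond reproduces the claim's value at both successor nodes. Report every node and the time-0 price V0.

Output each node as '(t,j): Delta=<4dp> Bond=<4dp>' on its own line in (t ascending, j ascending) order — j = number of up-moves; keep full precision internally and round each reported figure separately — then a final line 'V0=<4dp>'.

(0,0): Delta=0.2581 Bond=-27.1330
V0=5.1251

The replicating-portfolio and risk-neutral prices coincide; use p* = (1.07−0.9)/(1.21−0.9) = 0.5484 for the latter.
Payoff layer (t=1): V(1,0)=0.0000, V(1,1)=10.0000
  t=0,j=0: stock 125.0000 → up 151.2500 (V=10.0000), down 112.5000 (V=0.0000). Price 5.1251; hedge Δ=0.2581, bond B=-27.1330.
Self-financing check: at every node Δ·S+B equals the discounted successor values.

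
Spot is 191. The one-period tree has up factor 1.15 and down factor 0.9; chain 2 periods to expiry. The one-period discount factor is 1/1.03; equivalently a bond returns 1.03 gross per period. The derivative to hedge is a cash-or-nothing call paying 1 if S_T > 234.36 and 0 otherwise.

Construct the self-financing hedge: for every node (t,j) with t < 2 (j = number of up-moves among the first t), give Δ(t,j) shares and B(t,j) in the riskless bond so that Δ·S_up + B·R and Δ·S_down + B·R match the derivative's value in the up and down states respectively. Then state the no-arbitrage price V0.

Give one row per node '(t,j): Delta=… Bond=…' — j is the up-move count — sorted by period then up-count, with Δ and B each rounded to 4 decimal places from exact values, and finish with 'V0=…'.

The replicating-portfolio and risk-neutral prices coincide; use p* = (1.03−0.9)/(1.15−0.9) = 0.5200 for the latter.
At expiry t=2: V(2,0)=0.0000, V(2,1)=0.0000, V(2,2)=1.0000
  t=1,j=0: stock 171.9000 → up 197.6850 (V=0.0000), down 154.7100 (V=0.0000). Price 0.0000; hedge Δ=0.0000, bond B=0.0000.
  t=1,j=1: stock 219.6500 → up 252.5975 (V=1.0000), down 197.6850 (V=0.0000). Price 0.5049; hedge Δ=0.0182, bond B=-3.4951.
  t=0,j=0: stock 191.0000 → up 219.6500 (V=0.5049), down 171.9000 (V=0.0000). Price 0.2549; hedge Δ=0.0106, bond B=-1.7645.
Each (Δ,B) replicates both successor values, so the strategy is self-financing and V0 is arbitrage-free.

(0,0): Delta=0.0106 Bond=-1.7645
(1,0): Delta=0.0000 Bond=0.0000
(1,1): Delta=0.0182 Bond=-3.4951
V0=0.2549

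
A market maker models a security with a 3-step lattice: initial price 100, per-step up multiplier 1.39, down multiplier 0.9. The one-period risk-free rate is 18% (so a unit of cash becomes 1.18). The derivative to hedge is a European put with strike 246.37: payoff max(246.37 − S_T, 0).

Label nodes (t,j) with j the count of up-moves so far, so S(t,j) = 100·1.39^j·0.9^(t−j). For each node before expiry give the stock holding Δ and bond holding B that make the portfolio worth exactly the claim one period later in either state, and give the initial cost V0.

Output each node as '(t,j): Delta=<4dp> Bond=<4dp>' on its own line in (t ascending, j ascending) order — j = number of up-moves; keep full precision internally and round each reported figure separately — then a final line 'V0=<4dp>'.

Under the risk-neutral measure, an up-move has probability p* = (R−d)/(u−d) = 0.5714 and values discount at R = 1.18.
Terminal payoffs: V(3,0)=173.4700, V(3,1)=133.7800, V(3,2)=72.4810, V(3,3)=0.0000
(2,0): S=81.0000. Δ = (V_up−V_dn)/(S_up−S_dn) = (133.7800−173.4700)/(112.5900−72.9000) = -1.0000. V = [p*·133.7800 + (1−p*)·173.4700]/1.18 = 127.7881. B = V − Δ·S = 208.7881.
(2,1): S=125.1000. Δ = (V_up−V_dn)/(S_up−S_dn) = (72.4810−133.7800)/(173.8890−112.5900) = -1.0000. V = [p*·72.4810 + (1−p*)·133.7800]/1.18 = 83.6881. B = V − Δ·S = 208.7881.
(2,2): S=193.2100. Δ = (V_up−V_dn)/(S_up−S_dn) = (0.0000−72.4810)/(268.5619−173.8890) = -0.7656. V = [p*·0.0000 + (1−p*)·72.4810]/1.18 = 26.3248. B = V − Δ·S = 174.2452.
(1,0): S=90.0000. Δ = (V_up−V_dn)/(S_up−S_dn) = (83.6881−127.7881)/(125.1000−81.0000) = -1.0000. V = [p*·83.6881 + (1−p*)·127.7881]/1.18 = 86.9391. B = V − Δ·S = 176.9391.
(1,1): S=139.0000. Δ = (V_up−V_dn)/(S_up−S_dn) = (26.3248−83.6881)/(193.2100−125.1000) = -0.8422. V = [p*·26.3248 + (1−p*)·83.6881]/1.18 = 43.1433. B = V − Δ·S = 160.2113.
(0,0): S=100.0000. Δ = (V_up−V_dn)/(S_up−S_dn) = (43.1433−86.9391)/(139.0000−90.0000) = -0.8938. V = [p*·43.1433 + (1−p*)·86.9391]/1.18 = 52.4686. B = V − Δ·S = 141.8478.
The time-0 hedge costs 52.4686, which is the no-arbitrage price.

(0,0): Delta=-0.8938 Bond=141.8478
(1,0): Delta=-1.0000 Bond=176.9391
(1,1): Delta=-0.8422 Bond=160.2113
(2,0): Delta=-1.0000 Bond=208.7881
(2,1): Delta=-1.0000 Bond=208.7881
(2,2): Delta=-0.7656 Bond=174.2452
V0=52.4686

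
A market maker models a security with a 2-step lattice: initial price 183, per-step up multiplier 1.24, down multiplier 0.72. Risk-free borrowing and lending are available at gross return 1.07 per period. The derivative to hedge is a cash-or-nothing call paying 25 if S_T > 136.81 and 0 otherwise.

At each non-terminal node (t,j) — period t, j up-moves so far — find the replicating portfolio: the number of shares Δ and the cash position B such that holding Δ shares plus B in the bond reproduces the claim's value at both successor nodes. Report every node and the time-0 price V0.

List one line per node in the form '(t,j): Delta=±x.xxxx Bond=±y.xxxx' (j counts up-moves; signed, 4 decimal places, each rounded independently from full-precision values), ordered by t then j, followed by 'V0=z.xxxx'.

The replicating-portfolio and risk-neutral prices coincide; use p* = (1.07−0.72)/(1.24−0.72) = 0.6731 for the latter.
At expiry t=2: V(2,0)=0.0000, V(2,1)=25.0000, V(2,2)=25.0000
  t=1,j=0: stock 131.7600 → up 163.3824 (V=25.0000), down 94.8672 (V=0.0000). Price 15.7261; hedge Δ=0.3649, bond B=-32.3508.
  t=1,j=1: stock 226.9200 → up 281.3808 (V=25.0000), down 163.3824 (V=25.0000). Price 23.3645; hedge Δ=0.0000, bond B=23.3645.
  t=0,j=0: stock 183.0000 → up 226.9200 (V=23.3645), down 131.7600 (V=15.7261). Price 19.5022; hedge Δ=0.0803, bond B=4.8130.
Root portfolio cost Δ·183+B reproduces V0=19.5022.

(0,0): Delta=0.0803 Bond=4.8130
(1,0): Delta=0.3649 Bond=-32.3508
(1,1): Delta=0.0000 Bond=23.3645
V0=19.5022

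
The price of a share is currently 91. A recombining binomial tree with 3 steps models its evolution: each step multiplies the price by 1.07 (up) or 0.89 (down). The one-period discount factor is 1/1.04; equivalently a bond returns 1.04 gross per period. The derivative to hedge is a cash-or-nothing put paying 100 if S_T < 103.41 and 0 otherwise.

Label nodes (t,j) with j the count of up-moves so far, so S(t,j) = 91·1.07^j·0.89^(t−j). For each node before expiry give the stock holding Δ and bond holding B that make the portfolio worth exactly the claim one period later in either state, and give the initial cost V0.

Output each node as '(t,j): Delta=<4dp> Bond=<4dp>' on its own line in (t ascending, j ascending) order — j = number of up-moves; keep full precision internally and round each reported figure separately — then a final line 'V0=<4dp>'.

(0,0): Delta=-3.9197 Bond=394.1492
(1,0): Delta=0.0000 Bond=92.4556
(1,1): Delta=-4.5718 Bond=473.4070
(2,0): Delta=0.0000 Bond=96.1538
(2,1): Delta=0.0000 Bond=96.1538
(2,2): Delta=-5.3323 Bond=571.5812
V0=37.4531

Under the risk-neutral measure, an up-move has probability p* = (R−d)/(u−d) = 0.8333 and values discount at R = 1.04.
At expiry t=3: V(3,0)=100.0000, V(3,1)=100.0000, V(3,2)=100.0000, V(3,3)=0.0000
  t=2,j=0: stock 72.0811 → up 77.1268 (V=100.0000), down 64.1522 (V=100.0000). Price 96.1538; hedge Δ=0.0000, bond B=96.1538.
  t=2,j=1: stock 86.6593 → up 92.7255 (V=100.0000), down 77.1268 (V=100.0000). Price 96.1538; hedge Δ=0.0000, bond B=96.1538.
  t=2,j=2: stock 104.1859 → up 111.4789 (V=0.0000), down 92.7255 (V=100.0000). Price 16.0256; hedge Δ=-5.3323, bond B=571.5812.
  t=1,j=0: stock 80.9900 → up 86.6593 (V=96.1538), down 72.0811 (V=96.1538). Price 92.4556; hedge Δ=0.0000, bond B=92.4556.
  t=1,j=1: stock 97.3700 → up 104.1859 (V=16.0256), down 86.6593 (V=96.1538). Price 28.2503; hedge Δ=-4.5718, bond B=473.4070.
  t=0,j=0: stock 91.0000 → up 97.3700 (V=28.2503), down 80.9900 (V=92.4556). Price 37.4531; hedge Δ=-3.9197, bond B=394.1492.
Self-financing check: at every node Δ·S+B equals the discounted successor values.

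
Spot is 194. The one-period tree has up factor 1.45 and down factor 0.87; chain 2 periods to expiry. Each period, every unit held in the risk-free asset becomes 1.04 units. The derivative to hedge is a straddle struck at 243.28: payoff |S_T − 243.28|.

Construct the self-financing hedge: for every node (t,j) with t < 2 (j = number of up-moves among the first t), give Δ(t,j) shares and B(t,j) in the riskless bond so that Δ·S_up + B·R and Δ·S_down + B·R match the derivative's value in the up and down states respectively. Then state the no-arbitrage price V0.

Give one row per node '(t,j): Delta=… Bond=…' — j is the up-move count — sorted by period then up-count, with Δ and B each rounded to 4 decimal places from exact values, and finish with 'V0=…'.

The replicating-portfolio and risk-neutral prices coincide; use p* = (1.04−0.87)/(1.45−0.87) = 0.2931 for the latter.
Terminal values V(2,·): V(2,0)=96.4414, V(2,1)=1.4510, V(2,2)=164.6050
(1,0): S=168.7800. Δ = (V_up−V_dn)/(S_up−S_dn) = (1.4510−96.4414)/(244.7310−146.8386) = -0.9704. V = [p*·1.4510 + (1−p*)·96.4414]/1.04 = 65.9609. B = V − Δ·S = 229.7375.
(1,1): S=281.3000. Δ = (V_up−V_dn)/(S_up−S_dn) = (164.6050−1.4510)/(407.8850−244.7310) = 1.0000. V = [p*·164.6050 + (1−p*)·1.4510]/1.04 = 47.3769. B = V − Δ·S = -233.9231.
(0,0): S=194.0000. Δ = (V_up−V_dn)/(S_up−S_dn) = (47.3769−65.9609)/(281.3000−168.7800) = -0.1652. V = [p*·47.3769 + (1−p*)·65.9609]/1.04 = 58.1864. B = V − Δ·S = 90.2279.
Root portfolio cost Δ·194+B reproduces V0=58.1864.

(0,0): Delta=-0.1652 Bond=90.2279
(1,0): Delta=-0.9704 Bond=229.7375
(1,1): Delta=1.0000 Bond=-233.9231
V0=58.1864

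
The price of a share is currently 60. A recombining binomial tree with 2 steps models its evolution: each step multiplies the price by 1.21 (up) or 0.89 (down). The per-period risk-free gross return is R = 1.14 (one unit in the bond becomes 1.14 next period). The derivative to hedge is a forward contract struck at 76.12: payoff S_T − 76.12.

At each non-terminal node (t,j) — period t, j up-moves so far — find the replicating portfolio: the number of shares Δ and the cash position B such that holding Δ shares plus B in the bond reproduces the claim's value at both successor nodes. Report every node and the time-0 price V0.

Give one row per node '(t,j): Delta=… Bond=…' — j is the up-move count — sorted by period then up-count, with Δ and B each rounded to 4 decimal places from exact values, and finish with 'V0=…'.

Risk-neutral probability p* = (R−d)/(u−d) = (1.14−0.89)/(1.21−0.89) = 0.7812.
At expiry t=2: V(2,0)=-28.5940, V(2,1)=-11.5060, V(2,2)=11.7260
Node (1,0) S=53.4000: V=(p*·-11.5060+(1−p*)·-28.5940)/1.14=-13.3719; Δ=(-11.5060−-28.5940)/(64.6140−47.5260)=1.0000; B=V−Δ·S=-66.7719
Node (1,1) S=72.6000: V=(p*·11.7260+(1−p*)·-11.5060)/1.14=5.8281; Δ=(11.7260−-11.5060)/(87.8460−64.6140)=1.0000; B=V−Δ·S=-66.7719
Node (0,0) S=60.0000: V=(p*·5.8281+(1−p*)·-13.3719)/1.14=1.4281; Δ=(5.8281−-13.3719)/(72.6000−53.4000)=1.0000; B=V−Δ·S=-58.5719
Each (Δ,B) replicates both successor values, so the strategy is self-financing and V0 is arbitrage-free.

(0,0): Delta=1.0000 Bond=-58.5719
(1,0): Delta=1.0000 Bond=-66.7719
(1,1): Delta=1.0000 Bond=-66.7719
V0=1.4281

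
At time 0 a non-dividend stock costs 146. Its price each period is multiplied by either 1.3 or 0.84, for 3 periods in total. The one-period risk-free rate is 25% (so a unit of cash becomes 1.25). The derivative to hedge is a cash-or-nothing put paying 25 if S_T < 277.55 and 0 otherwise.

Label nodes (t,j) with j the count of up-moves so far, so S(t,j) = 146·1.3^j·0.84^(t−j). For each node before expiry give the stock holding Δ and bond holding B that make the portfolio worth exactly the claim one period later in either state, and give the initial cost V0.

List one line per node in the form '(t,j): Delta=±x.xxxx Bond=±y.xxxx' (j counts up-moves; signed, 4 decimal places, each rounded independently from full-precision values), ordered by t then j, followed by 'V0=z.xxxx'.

(0,0): Delta=-0.1893 Bond=31.3688
(1,0): Delta=0.0000 Bond=16.0000
(1,1): Delta=-0.2042 Bond=42.0416
(2,0): Delta=0.0000 Bond=20.0000
(2,1): Delta=0.0000 Bond=20.0000
(2,2): Delta=-0.2203 Bond=56.5217
V0=3.7367

Risk-neutral probability p* = (R−d)/(u−d) = (1.25−0.84)/(1.3−0.84) = 0.8913.
Terminal payoffs: V(3,0)=25.0000, V(3,1)=25.0000, V(3,2)=25.0000, V(3,3)=0.0000
  t=2,j=0: stock 103.0176 → up 133.9229 (V=25.0000), down 86.5348 (V=25.0000). Price 20.0000; hedge Δ=0.0000, bond B=20.0000.
  t=2,j=1: stock 159.4320 → up 207.2616 (V=25.0000), down 133.9229 (V=25.0000). Price 20.0000; hedge Δ=0.0000, bond B=20.0000.
  t=2,j=2: stock 246.7400 → up 320.7620 (V=0.0000), down 207.2616 (V=25.0000). Price 2.1739; hedge Δ=-0.2203, bond B=56.5217.
  t=1,j=0: stock 122.6400 → up 159.4320 (V=20.0000), down 103.0176 (V=20.0000). Price 16.0000; hedge Δ=0.0000, bond B=16.0000.
  t=1,j=1: stock 189.8000 → up 246.7400 (V=2.1739), down 159.4320 (V=20.0000). Price 3.2892; hedge Δ=-0.2042, bond B=42.0416.
  t=0,j=0: stock 146.0000 → up 189.8000 (V=3.2892), down 122.6400 (V=16.0000). Price 3.7367; hedge Δ=-0.1893, bond B=31.3688.
Root portfolio cost Δ·146+B reproduces V0=3.7367.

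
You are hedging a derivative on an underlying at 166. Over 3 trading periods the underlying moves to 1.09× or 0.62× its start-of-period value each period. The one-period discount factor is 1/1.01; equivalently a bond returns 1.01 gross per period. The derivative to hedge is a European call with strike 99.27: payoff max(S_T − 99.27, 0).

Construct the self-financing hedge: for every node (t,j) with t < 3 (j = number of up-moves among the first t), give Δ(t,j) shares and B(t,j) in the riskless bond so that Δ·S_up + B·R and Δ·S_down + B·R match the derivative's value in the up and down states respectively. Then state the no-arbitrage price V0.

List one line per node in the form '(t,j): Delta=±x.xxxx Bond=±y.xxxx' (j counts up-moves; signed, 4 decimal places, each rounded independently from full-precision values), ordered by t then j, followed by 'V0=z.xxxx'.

Since d<R<u, set p* = (R−d)/(u−d) = 0.8298; price each node as the discounted p*-expectation of its children.
Payoff layer (t=3): V(3,0)=0.0000, V(3,1)=0.0000, V(3,2)=23.0093, V(3,3)=115.7048
(2,0): S=63.8104. Δ = (V_up−V_dn)/(S_up−S_dn) = (0.0000−0.0000)/(69.5533−39.5624) = 0.0000. V = [p*·0.0000 + (1−p*)·0.0000]/1.01 = 0.0000. B = V − Δ·S = 0.0000.
(2,1): S=112.1828. Δ = (V_up−V_dn)/(S_up−S_dn) = (23.0093−0.0000)/(122.2793−69.5533) = 0.4364. V = [p*·23.0093 + (1−p*)·0.0000]/1.01 = 18.9037. B = V − Δ·S = -30.0521.
(2,2): S=197.2246. Δ = (V_up−V_dn)/(S_up−S_dn) = (115.7048−23.0093)/(214.9748−122.2793) = 1.0000. V = [p*·115.7048 + (1−p*)·23.0093]/1.01 = 98.9375. B = V − Δ·S = -98.2871.
(1,0): S=102.9200. Δ = (V_up−V_dn)/(S_up−S_dn) = (18.9037−0.0000)/(112.1828−63.8104) = 0.3908. V = [p*·18.9037 + (1−p*)·0.0000]/1.01 = 15.5308. B = V − Δ·S = -24.6900.
(1,1): S=180.9400. Δ = (V_up−V_dn)/(S_up−S_dn) = (98.9375−18.9037)/(197.2246−112.1828) = 0.9411. V = [p*·98.9375 + (1−p*)·18.9037]/1.01 = 84.4700. B = V − Δ·S = -85.8145.
(0,0): S=166.0000. Δ = (V_up−V_dn)/(S_up−S_dn) = (84.4700−15.5308)/(180.9400−102.9200) = 0.8836. V = [p*·84.4700 + (1−p*)·15.5308]/1.01 = 72.0155. B = V − Δ·S = -74.6637.
Root portfolio cost Δ·166+B reproduces V0=72.0155.

(0,0): Delta=0.8836 Bond=-74.6637
(1,0): Delta=0.3908 Bond=-24.6900
(1,1): Delta=0.9411 Bond=-85.8145
(2,0): Delta=0.0000 Bond=0.0000
(2,1): Delta=0.4364 Bond=-30.0521
(2,2): Delta=1.0000 Bond=-98.2871
V0=72.0155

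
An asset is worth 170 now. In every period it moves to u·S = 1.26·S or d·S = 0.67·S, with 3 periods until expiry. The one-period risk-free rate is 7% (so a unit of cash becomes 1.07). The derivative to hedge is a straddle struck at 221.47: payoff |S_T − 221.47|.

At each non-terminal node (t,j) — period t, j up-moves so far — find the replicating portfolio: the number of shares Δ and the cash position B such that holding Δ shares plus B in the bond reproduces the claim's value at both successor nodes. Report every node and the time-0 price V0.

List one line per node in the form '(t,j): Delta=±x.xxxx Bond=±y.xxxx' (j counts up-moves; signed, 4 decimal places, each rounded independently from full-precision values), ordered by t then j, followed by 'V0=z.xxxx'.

(0,0): Delta=-0.0506 Bond=79.7254
(1,0): Delta=-1.0000 Bond=193.4405
(1,1): Delta=0.1892 Bond=33.9423
(2,0): Delta=-1.0000 Bond=206.9813
(2,1): Delta=-1.0000 Bond=206.9813
(2,2): Delta=0.4895 Bond=-44.7466
V0=71.1199

The replicating-portfolio and risk-neutral prices coincide; use p* = (1.07−0.67)/(1.26−0.67) = 0.6780 for the latter.
Terminal payoffs: V(3,0)=170.3403, V(3,1)=125.3156, V(3,2)=40.6424, V(3,3)=118.5939
(2,0): S=76.3130. Δ = (V_up−V_dn)/(S_up−S_dn) = (125.3156−170.3403)/(96.1544−51.1297) = -1.0000. V = [p*·125.3156 + (1−p*)·170.3403]/1.07 = 130.6683. B = V − Δ·S = 206.9813.
(2,1): S=143.5140. Δ = (V_up−V_dn)/(S_up−S_dn) = (40.6424−125.3156)/(180.8276−96.1544) = -1.0000. V = [p*·40.6424 + (1−p*)·125.3156]/1.07 = 63.4673. B = V − Δ·S = 206.9813.
(2,2): S=269.8920. Δ = (V_up−V_dn)/(S_up−S_dn) = (118.5939−40.6424)/(340.0639−180.8276) = 0.4895. V = [p*·118.5939 + (1−p*)·40.6424]/1.07 = 87.3746. B = V − Δ·S = -44.7466.
(1,0): S=113.9000. Δ = (V_up−V_dn)/(S_up−S_dn) = (63.4673−130.6683)/(143.5140−76.3130) = -1.0000. V = [p*·63.4673 + (1−p*)·130.6683]/1.07 = 79.5405. B = V − Δ·S = 193.4405.
(1,1): S=214.2000. Δ = (V_up−V_dn)/(S_up−S_dn) = (87.3746−63.4673)/(269.8920−143.5140) = 0.1892. V = [p*·87.3746 + (1−p*)·63.4673]/1.07 = 74.4632. B = V − Δ·S = 33.9423.
(0,0): S=170.0000. Δ = (V_up−V_dn)/(S_up−S_dn) = (74.4632−79.5405)/(214.2000−113.9000) = -0.0506. V = [p*·74.4632 + (1−p*)·79.5405]/1.07 = 71.1199. B = V − Δ·S = 79.7254.
Each (Δ,B) replicates both successor values, so the strategy is self-financing and V0 is arbitrage-free.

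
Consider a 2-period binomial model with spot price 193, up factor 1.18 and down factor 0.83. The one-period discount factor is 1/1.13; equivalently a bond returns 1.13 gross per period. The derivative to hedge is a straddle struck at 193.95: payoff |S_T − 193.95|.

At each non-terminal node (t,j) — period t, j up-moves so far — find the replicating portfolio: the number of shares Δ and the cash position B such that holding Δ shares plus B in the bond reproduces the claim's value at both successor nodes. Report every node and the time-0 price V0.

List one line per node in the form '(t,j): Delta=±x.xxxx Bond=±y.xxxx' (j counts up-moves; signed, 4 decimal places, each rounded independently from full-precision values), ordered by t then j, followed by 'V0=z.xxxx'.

Under the risk-neutral measure, an up-move has probability p* = (R−d)/(u−d) = 0.8571 and values discount at R = 1.13.
Terminal values V(2,·): V(2,0)=60.9923, V(2,1)=4.9258, V(2,2)=74.7832
(1,0): S=160.1900. Δ = (V_up−V_dn)/(S_up−S_dn) = (4.9258−60.9923)/(189.0242−132.9577) = -1.0000. V = [p*·4.9258 + (1−p*)·60.9923]/1.13 = 11.4472. B = V − Δ·S = 171.6372.
(1,1): S=227.7400. Δ = (V_up−V_dn)/(S_up−S_dn) = (74.7832−4.9258)/(268.7332−189.0242) = 0.8764. V = [p*·74.7832 + (1−p*)·4.9258]/1.13 = 57.3483. B = V − Δ·S = -142.2443.
(0,0): S=193.0000. Δ = (V_up−V_dn)/(S_up−S_dn) = (57.3483−11.4472)/(227.7400−160.1900) = 0.6795. V = [p*·57.3483 + (1−p*)·11.4472]/1.13 = 44.9478. B = V − Δ·S = -86.1983.
Root portfolio cost Δ·193+B reproduces V0=44.9478.

(0,0): Delta=0.6795 Bond=-86.1983
(1,0): Delta=-1.0000 Bond=171.6372
(1,1): Delta=0.8764 Bond=-142.2443
V0=44.9478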